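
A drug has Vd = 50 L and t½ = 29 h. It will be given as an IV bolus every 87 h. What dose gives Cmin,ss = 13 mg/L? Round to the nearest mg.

τ/t½ = 87/29 ≈ 3, so f = (1/2)^(87/29) ≈ 0.125000.
Cmin,ss = (D/Vd)·f/(1−f), so D = Cmin,ss·Vd·(1−f)/f.
D = 13 × 50 × (1−f)/f ≈ 13 × 50 × 7.00000 ≈ 4550.00 mg.

4550 mg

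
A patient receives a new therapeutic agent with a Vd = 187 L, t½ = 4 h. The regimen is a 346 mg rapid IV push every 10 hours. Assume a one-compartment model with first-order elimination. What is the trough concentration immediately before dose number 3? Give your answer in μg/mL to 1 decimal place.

0.4 μg/mL

f = (1/2)^(τ/t½) = (1/2)^(10/4) ≈ 0.1768.
C₀ = D/Vd = 346/187 ≈ 1.850 μg/mL.
Before the 3rd dose, 2 doses have been given. Superposition: Cmin = C₀·(f + f²).
≈ 1.850 × (0.1768 + 0.0313) ≈ 1.850 × 0.2081 ≈ 0.385 μg/mL.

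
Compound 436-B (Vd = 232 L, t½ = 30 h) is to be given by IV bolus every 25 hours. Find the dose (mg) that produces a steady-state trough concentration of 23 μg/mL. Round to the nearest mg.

τ/t½ = 25/30 ≈ 0.83333, so f = (1/2)^(25/30) ≈ 0.561231.
Cmin,ss = (D/Vd)·f/(1−f), so D = Cmin,ss·Vd·(1−f)/f.
D = 23 × 232 × (1−f)/f ≈ 23 × 232 × 0.78180 ≈ 4171.68 mg.

4172 mg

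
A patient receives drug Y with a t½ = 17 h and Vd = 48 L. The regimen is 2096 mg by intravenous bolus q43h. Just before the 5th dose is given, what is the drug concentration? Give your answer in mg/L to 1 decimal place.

9.1 mg/L

f = (1/2)^(τ/t½) = (1/2)^(43/17) ≈ 0.1732.
C₀ = D/Vd = 2096/48 ≈ 43.667 mg/L.
Before the 5th dose, 4 doses have been given. Superposition: Cmin = C₀·(f + f² + … + f^4).
≈ 43.667 × (0.1732 + 0.0300 + 0.0052 + 0.0009) ≈ 43.667 × 0.2093 ≈ 9.140 mg/L.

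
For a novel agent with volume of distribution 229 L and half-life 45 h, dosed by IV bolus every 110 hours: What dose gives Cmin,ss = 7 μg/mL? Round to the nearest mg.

τ/t½ = 110/45 ≈ 2.4444, so f = (1/2)^(110/45) ≈ 0.183717.
Cmin,ss = (D/Vd)·f/(1−f), so D = Cmin,ss·Vd·(1−f)/f.
D = 7 × 229 × (1−f)/f ≈ 7 × 229 × 4.44315 ≈ 7122.37 mg.

7122 mg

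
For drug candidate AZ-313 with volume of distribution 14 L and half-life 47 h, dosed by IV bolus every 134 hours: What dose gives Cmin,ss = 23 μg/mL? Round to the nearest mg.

2001 mg

τ/t½ = 134/47 ≈ 2.8511, so f = (1/2)^(134/47) ≈ 0.138594.
Cmin,ss = (D/Vd)·f/(1−f), so D = Cmin,ss·Vd·(1−f)/f.
D = 23 × 14 × (1−f)/f ≈ 23 × 14 × 6.21532 ≈ 2001.33 mg.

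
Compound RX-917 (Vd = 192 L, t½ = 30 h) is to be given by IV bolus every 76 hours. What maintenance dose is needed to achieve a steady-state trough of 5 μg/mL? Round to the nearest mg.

τ/t½ = 76/30 ≈ 2.5333, so f = (1/2)^(76/30) ≈ 0.172739.
Cmin,ss = (D/Vd)·f/(1−f), so D = Cmin,ss·Vd·(1−f)/f.
D = 5 × 192 × (1−f)/f ≈ 5 × 192 × 4.78908 ≈ 4597.52 mg.

4598 mg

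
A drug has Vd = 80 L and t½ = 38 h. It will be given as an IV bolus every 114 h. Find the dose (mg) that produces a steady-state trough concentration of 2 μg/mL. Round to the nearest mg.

1120 mg

τ/t½ = 114/38 ≈ 3, so f = (1/2)^(114/38) ≈ 0.125000.
Cmin,ss = (D/Vd)·f/(1−f), so D = Cmin,ss·Vd·(1−f)/f.
D = 2 × 80 × (1−f)/f ≈ 2 × 80 × 7.00000 ≈ 1120.00 mg.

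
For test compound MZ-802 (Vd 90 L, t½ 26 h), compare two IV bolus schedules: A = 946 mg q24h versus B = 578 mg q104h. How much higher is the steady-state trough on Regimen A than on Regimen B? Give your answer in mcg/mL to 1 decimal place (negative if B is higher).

Regimen A: f = (1/2)^(24/26) ≈ 0.5274; Cmin,ss = (946/90)·f/(1−f) ≈ 11.730 mcg/mL.
Regimen B: f = (1/2)^(104/26) ≈ 0.0625; Cmin,ss = (578/90)·f/(1−f) ≈ 0.428 mcg/mL.
Difference ≈ 11.730 − 0.428 ≈ 11.302 mcg/mL.

11.3 mcg/mL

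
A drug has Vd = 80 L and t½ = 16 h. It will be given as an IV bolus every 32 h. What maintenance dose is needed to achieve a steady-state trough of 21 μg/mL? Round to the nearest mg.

5040 mg

τ/t½ = 32/16 ≈ 2, so f = (1/2)^(32/16) ≈ 0.250000.
Cmin,ss = (D/Vd)·f/(1−f), so D = Cmin,ss·Vd·(1−f)/f.
D = 21 × 80 × (1−f)/f ≈ 21 × 80 × 3.00000 ≈ 5040.00 mg.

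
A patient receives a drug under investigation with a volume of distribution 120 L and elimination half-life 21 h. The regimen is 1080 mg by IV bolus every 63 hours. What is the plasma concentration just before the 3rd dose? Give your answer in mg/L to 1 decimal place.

1.3 mg/L

f = (1/2)^(τ/t½) = (1/2)^(63/21) ≈ 0.1250.
C₀ = D/Vd = 1080/120 ≈ 9.000 mg/L.
Before the 3rd dose, 2 doses have been given. Superposition: Cmin = C₀·(f + f²).
≈ 9.000 × (0.1250 + 0.0156) ≈ 9.000 × 0.1406 ≈ 1.265 mg/L.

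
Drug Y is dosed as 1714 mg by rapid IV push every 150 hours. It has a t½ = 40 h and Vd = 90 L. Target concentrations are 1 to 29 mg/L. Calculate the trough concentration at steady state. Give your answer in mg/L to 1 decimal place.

1.5 mg/L

Over one 150-h interval, 150/40 ≈ 3.75 half-lives elapse, leaving f ≈ 0.0743 of each dose.
Single-dose peak C₀ = D/Vd = 1714/90 ≈ 19.044 mg/L.
Steady-state trough Cmin,ss = C₀·f/(1−f) ≈ 19.044 × 0.0743/0.9257 ≈ 1.529 mg/L.
Trough 1.5 mg/L vs MEC 1 mg/L: adequate.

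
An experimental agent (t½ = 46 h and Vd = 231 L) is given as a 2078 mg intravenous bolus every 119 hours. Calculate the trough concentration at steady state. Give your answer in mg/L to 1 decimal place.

1.8 mg/L

k = ln2/t½ = ln2/46 ≈ 0.015068 h⁻¹; fraction remaining f = e^(−kτ) = e^(−0.015068×119) ≈ 0.1664.
At steady state, accumulation factor R = 1/(1 − e^(−kτ)) ≈ 1.1996.
Single-dose peak C₀ = D/Vd = 2078/231 ≈ 8.996 mg/L.
Steady-state peak Cmax,ss = C₀·R ≈ 8.996 × 1.1996 ≈ 10.792 mg/L.
Steady-state trough Cmin,ss = Cmax,ss·f ≈ 10.792 × 0.1664 ≈ 1.796 mg/L.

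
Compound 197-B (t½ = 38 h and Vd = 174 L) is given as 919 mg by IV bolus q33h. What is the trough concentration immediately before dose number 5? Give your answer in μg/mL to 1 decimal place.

f = (1/2)^(τ/t½) = (1/2)^(33/38) ≈ 0.5477.
C₀ = D/Vd = 919/174 ≈ 5.282 μg/mL.
Before the 5th dose, 4 doses have been given. Superposition: Cmin = C₀·(f + f² + … + f^4).
≈ 5.282 × (0.5477 + 0.3000 + 0.1643 + 0.0900) ≈ 5.282 × 1.1020 ≈ 5.821 μg/mL.

5.8 μg/mL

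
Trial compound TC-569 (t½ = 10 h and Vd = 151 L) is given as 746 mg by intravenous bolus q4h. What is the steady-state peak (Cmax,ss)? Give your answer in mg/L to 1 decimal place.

20.4 mg/L

k = ln2/t½ = ln2/10 ≈ 0.069315 h⁻¹; fraction remaining f = e^(−kτ) = e^(−0.069315×4) ≈ 0.7579.
Accumulation ratio R = 1/(1 − f) ≈ 1/0.2421 ≈ 4.1305.
Single-dose peak C₀ = D/Vd = 746/151 ≈ 4.940 mg/L.
Steady-state peak Cmax,ss = C₀·R ≈ 4.940 × 4.1305 ≈ 20.405 mg/L.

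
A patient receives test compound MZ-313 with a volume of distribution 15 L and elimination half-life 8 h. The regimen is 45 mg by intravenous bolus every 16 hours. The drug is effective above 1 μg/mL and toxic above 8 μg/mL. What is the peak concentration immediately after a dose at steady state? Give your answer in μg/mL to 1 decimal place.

4.0 μg/mL

τ = 16 h = 2 half-lives, so f = (1/2)^2 = 0.25.
At steady state, R = 1/(1 − 0.25) = 4/3.
Single-dose peak C₀ = D/Vd = 45/15 = 3 μg/mL.
Steady-state peak Cmax,ss = C₀·R = 3 × 4/3 ≈ 4.000 μg/mL.
Peak 4.0 μg/mL vs MTC 8 μg/mL: below toxic threshold.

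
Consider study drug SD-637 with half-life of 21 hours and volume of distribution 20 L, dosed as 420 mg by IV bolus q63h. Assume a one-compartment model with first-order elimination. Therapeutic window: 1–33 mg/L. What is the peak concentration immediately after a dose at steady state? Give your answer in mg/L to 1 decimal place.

The dosing interval is 3 half-lives, so f = 2^(−3) = 0.125.
Accumulation ratio R = 1/(1 − f) = 1/0.875 = 8/7.
Single-dose peak C₀ = D/Vd = 420/20 = 21 mg/L.
Steady-state peak Cmax,ss = C₀·R = 21 × 8/7 ≈ 24.000 mg/L.
Peak 24.0 mg/L vs MTC 33 mg/L: below toxic threshold.

24.0 mg/L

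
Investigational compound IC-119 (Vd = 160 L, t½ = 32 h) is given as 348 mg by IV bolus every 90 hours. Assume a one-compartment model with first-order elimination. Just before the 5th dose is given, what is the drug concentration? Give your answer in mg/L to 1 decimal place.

f = (1/2)^(τ/t½) = (1/2)^(90/32) ≈ 0.1423.
C₀ = D/Vd = 348/160 ≈ 2.175 mg/L.
Before the 5th dose, 4 doses have been given. Superposition: Cmin = C₀·(f + f² + … + f^4).
≈ 2.175 × (0.1423 + 0.0202 + 0.0029 + 0.0004) ≈ 2.175 × 0.1658 ≈ 0.361 mg/L.

0.4 mg/L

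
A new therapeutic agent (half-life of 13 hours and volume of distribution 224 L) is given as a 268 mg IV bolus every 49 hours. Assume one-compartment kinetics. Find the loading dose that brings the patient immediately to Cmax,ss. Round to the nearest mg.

f = (1/2)^(49/13) ≈ 0.073341; accumulation ratio R = 1/(1−f) ≈ 1.07915.
Loading dose to hit Cmax,ss on first dose: D_load = D_maint·R ≈ 268 × 1.07915 ≈ 289.21 mg.

289 mg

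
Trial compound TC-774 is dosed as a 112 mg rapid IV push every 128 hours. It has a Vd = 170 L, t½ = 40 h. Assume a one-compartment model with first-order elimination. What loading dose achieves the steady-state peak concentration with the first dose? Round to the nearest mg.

126 mg

f = (1/2)^(128/40) ≈ 0.108819; accumulation ratio R = 1/(1−f) ≈ 1.12211.
Loading dose to hit Cmax,ss on first dose: D_load = D_maint·R ≈ 112 × 1.12211 ≈ 125.68 mg.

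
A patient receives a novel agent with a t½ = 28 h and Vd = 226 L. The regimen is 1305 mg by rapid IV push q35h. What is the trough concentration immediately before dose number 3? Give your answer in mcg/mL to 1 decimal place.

3.4 mcg/mL

f = (1/2)^(τ/t½) = (1/2)^(35/28) ≈ 0.4204.
C₀ = D/Vd = 1305/226 ≈ 5.774 mcg/mL.
Before the 3rd dose, 2 doses have been given. Superposition: Cmin = C₀·(f + f²).
≈ 5.774 × (0.4204 + 0.1767) ≈ 5.774 × 0.5971 ≈ 3.448 mcg/mL.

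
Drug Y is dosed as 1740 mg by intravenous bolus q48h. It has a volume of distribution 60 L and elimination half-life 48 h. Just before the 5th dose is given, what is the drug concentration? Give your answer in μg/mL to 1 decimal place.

27.2 μg/mL

f = (1/2)^(τ/t½) = (1/2)^(48/48) ≈ 0.5000.
C₀ = D/Vd = 1740/60 ≈ 29.000 μg/mL.
Before the 5th dose, 4 doses have been given. Superposition: Cmin = C₀·(f + f² + … + f^4).
≈ 29.000 × (0.5000 + 0.2500 + 0.1250 + 0.0625) ≈ 29.000 × 0.9375 ≈ 27.188 μg/mL.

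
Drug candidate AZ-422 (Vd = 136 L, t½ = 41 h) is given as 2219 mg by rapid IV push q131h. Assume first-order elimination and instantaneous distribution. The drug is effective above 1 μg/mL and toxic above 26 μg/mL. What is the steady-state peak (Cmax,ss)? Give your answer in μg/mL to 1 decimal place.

Over one 131-h interval, 131/41 ≈ 3.1951 half-lives elapse, leaving f ≈ 0.1092 of each dose.
Accumulation ratio R = 1/(1 − f) ≈ 1/0.8908 ≈ 1.1226.
Single-dose peak C₀ = D/Vd = 2219/136 ≈ 16.316 μg/mL.
Steady-state peak Cmax,ss = C₀·R ≈ 16.316 × 1.1226 ≈ 18.316 μg/mL.
Peak 18.3 μg/mL vs MTC 26 μg/mL: below toxic threshold.

18.3 μg/mL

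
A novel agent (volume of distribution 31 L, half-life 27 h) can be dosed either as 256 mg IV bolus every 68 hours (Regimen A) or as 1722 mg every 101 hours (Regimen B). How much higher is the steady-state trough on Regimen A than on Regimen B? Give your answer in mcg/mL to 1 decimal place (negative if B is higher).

Regimen A: f = (1/2)^(68/27) ≈ 0.1745; Cmin,ss = (256/31)·f/(1−f) ≈ 1.746 mcg/mL.
Regimen B: f = (1/2)^(101/27) ≈ 0.0748; Cmin,ss = (1722/31)·f/(1−f) ≈ 4.491 mcg/mL.
Difference ≈ 1.746 − 4.491 ≈ -2.745 mcg/mL.

-2.7 mcg/mL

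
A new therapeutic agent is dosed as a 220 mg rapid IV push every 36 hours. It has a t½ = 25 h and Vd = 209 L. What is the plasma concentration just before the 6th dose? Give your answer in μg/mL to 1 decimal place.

f = (1/2)^(τ/t½) = (1/2)^(36/25) ≈ 0.3686.
C₀ = D/Vd = 220/209 ≈ 1.053 μg/mL.
Before the 6th dose, 5 doses have been given. Superposition: Cmin = C₀·(f + f² + … + f^5).
≈ 1.053 × (0.3686 + 0.1359 + 0.0501 + 0.0185 + 0.0068) ≈ 1.053 × 0.5799 ≈ 0.611 μg/mL.

0.6 μg/mL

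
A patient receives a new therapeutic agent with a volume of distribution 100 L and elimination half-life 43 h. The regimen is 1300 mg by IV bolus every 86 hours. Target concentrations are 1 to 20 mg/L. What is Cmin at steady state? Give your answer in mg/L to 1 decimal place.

The dosing interval is 2 half-lives, so f = 2^(−2) = 0.25.
Accumulation ratio R = 1/(1 − f) = 1/0.75 = 4/3.
Single-dose peak C₀ = D/Vd = 1300/100 = 13 mg/L.
Steady-state peak Cmax,ss = C₀·R = 13 × 4/3 ≈ 17.333 mg/L.
Steady-state trough Cmin,ss = Cmax,ss·f ≈ 17.333 × 0.25 ≈ 4.333 mg/L.
Trough 4.3 mg/L vs MEC 1 mg/L: adequate.

4.3 mg/L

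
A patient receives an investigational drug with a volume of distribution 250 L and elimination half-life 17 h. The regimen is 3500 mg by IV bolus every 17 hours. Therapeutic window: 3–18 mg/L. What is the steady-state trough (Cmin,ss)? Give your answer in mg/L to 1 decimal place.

14.0 mg/L

The dosing interval is 1 half-life, so f = 2^(−1) = 0.5.
At steady state, R = 1/(1 − 0.5) = 2/1.
Single-dose peak C₀ = D/Vd = 3500/250 = 14 mg/L.
Steady-state peak Cmax,ss = C₀·R = 14 × 2/1 ≈ 28.000 mg/L.
Steady-state trough Cmin,ss = Cmax,ss·f ≈ 28.000 × 0.5 ≈ 14.000 mg/L.
Trough 14.0 mg/L vs MEC 3 mg/L: adequate.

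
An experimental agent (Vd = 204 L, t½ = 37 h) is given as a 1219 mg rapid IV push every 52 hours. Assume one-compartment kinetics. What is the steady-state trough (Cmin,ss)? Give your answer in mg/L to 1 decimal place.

3.6 mg/L

k = ln2/t½ = ln2/37 ≈ 0.018734 h⁻¹; fraction remaining f = e^(−kτ) = e^(−0.018734×52) ≈ 0.3775.
Accumulation ratio R = 1/(1 − f) ≈ 1/0.6225 ≈ 1.6064.
Single-dose peak C₀ = D/Vd = 1219/204 ≈ 5.975 mg/L.
Cmax,ss = C₀/(1 − f) ≈ 5.975/0.6225 ≈ 9.598 mg/L.
One interval later, Cmin,ss = Cmax,ss·e^(−kτ) ≈ 9.598 × 0.3775 ≈ 3.623 mg/L.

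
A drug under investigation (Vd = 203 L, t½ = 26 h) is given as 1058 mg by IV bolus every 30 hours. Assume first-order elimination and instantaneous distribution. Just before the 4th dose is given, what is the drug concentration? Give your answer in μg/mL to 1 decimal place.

3.9 μg/mL

f = (1/2)^(τ/t½) = (1/2)^(30/26) ≈ 0.4494.
C₀ = D/Vd = 1058/203 ≈ 5.212 μg/mL.
Before the 4th dose, 3 doses have been given. Superposition: Cmin = C₀·(f + f² + … + f^3).
≈ 5.212 × (0.4494 + 0.2020 + 0.0908) ≈ 5.212 × 0.7422 ≈ 3.868 μg/mL.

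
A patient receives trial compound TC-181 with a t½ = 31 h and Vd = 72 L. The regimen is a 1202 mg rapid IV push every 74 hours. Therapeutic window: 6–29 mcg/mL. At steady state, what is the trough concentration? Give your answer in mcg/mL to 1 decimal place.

3.9 mcg/mL

τ/t½ = 74/31 ≈ 2.3871, so fraction remaining f = (1/2)^(74/31) ≈ 0.1912.
Single-dose peak C₀ = D/Vd = 1202/72 ≈ 16.694 mcg/mL.
Steady-state trough Cmin,ss = C₀·f/(1−f) ≈ 16.694 × 0.1912/0.8088 ≈ 3.946 mcg/mL.
Trough 3.9 mcg/mL vs MEC 6 mcg/mL: subtherapeutic.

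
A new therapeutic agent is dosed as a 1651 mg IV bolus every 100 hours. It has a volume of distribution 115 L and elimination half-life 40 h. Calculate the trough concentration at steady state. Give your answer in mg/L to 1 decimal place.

3.1 mg/L

τ/t½ = 100/40 ≈ 2.5, so fraction remaining f = (1/2)^(100/40) ≈ 0.1768.
Single-dose peak C₀ = D/Vd = 1651/115 ≈ 14.357 mg/L.
Steady-state trough Cmin,ss = C₀·f/(1−f) ≈ 14.357 × 0.1768/0.8232 ≈ 3.083 mg/L.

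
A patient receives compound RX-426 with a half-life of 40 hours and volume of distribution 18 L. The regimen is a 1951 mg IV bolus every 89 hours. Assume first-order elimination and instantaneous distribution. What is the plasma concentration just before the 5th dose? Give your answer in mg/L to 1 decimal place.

f = (1/2)^(τ/t½) = (1/2)^(89/40) ≈ 0.2139.
C₀ = D/Vd = 1951/18 ≈ 108.389 mg/L.
Before the 5th dose, 4 doses have been given. Superposition: Cmin = C₀·(f + f² + … + f^4).
≈ 108.389 × (0.2139 + 0.0458 + 0.0098 + 0.0021) ≈ 108.389 × 0.2716 ≈ 29.438 mg/L.

29.4 mg/L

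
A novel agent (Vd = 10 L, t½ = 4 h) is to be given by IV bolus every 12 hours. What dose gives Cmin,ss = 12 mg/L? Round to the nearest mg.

840 mg

τ/t½ = 12/4 ≈ 3, so f = (1/2)^(12/4) ≈ 0.125000.
Cmin,ss = (D/Vd)·f/(1−f), so D = Cmin,ss·Vd·(1−f)/f.
D = 12 × 10 × (1−f)/f ≈ 12 × 10 × 7.00000 ≈ 840.00 mg.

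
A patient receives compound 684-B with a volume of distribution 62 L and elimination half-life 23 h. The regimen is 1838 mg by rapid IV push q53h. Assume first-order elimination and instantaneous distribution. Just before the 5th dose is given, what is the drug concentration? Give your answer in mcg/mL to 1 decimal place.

7.5 mcg/mL

f = (1/2)^(τ/t½) = (1/2)^(53/23) ≈ 0.2025.
C₀ = D/Vd = 1838/62 ≈ 29.645 mcg/mL.
Before the 5th dose, 4 doses have been given. Superposition: Cmin = C₀·(f + f² + … + f^4).
≈ 29.645 × (0.2025 + 0.0410 + 0.0083 + 0.0017) ≈ 29.645 × 0.2535 ≈ 7.515 mcg/mL.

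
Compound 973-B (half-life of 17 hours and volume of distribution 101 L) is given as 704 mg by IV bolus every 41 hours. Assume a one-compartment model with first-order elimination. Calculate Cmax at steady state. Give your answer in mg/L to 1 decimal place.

τ/t½ = 41/17 ≈ 2.4118, so fraction remaining f = (1/2)^(41/17) ≈ 0.1879.
At steady state, accumulation factor R = 1/(1 − e^(−kτ)) ≈ 1.2314.
Each bolus raises the concentration by D/Vd = 704/101 ≈ 6.970 mg/L.
Steady-state peak Cmax,ss = C₀·R ≈ 6.970 × 1.2314 ≈ 8.583 mg/L.

8.6 mg/L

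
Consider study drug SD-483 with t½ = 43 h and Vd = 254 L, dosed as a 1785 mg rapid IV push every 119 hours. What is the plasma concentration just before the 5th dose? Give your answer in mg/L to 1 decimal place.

1.2 mg/L

f = (1/2)^(τ/t½) = (1/2)^(119/43) ≈ 0.1469.
C₀ = D/Vd = 1785/254 ≈ 7.028 mg/L.
Before the 5th dose, 4 doses have been given. Superposition: Cmin = C₀·(f + f² + … + f^4).
≈ 7.028 × (0.1469 + 0.0216 + 0.0032 + 0.0005) ≈ 7.028 × 0.1722 ≈ 1.210 mg/L.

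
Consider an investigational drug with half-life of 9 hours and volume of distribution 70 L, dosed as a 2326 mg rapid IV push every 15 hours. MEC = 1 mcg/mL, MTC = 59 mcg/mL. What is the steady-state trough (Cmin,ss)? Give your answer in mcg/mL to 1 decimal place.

Over one 15-h interval, 15/9 ≈ 1.6667 half-lives elapse, leaving f ≈ 0.3150 of each dose.
At steady state, accumulation factor R = 1/(1 − e^(−kτ)) ≈ 1.4599.
Single-dose peak C₀ = D/Vd = 2326/70 ≈ 33.229 mcg/mL.
Cmax,ss = C₀/(1 − f) ≈ 33.229/0.6850 ≈ 48.509 mcg/mL.
Steady-state trough Cmin,ss = Cmax,ss·f ≈ 48.509 × 0.3150 ≈ 15.280 mcg/mL.
Trough 15.3 mcg/mL vs MEC 1 mcg/mL: adequate.

15.3 mcg/mL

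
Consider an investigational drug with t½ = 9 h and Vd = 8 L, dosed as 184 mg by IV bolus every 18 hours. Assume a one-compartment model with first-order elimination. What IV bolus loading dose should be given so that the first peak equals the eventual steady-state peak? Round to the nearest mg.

f = (1/2)^(18/9) ≈ 0.250000; accumulation ratio R = 1/(1−f) ≈ 1.33333.
Loading dose to hit Cmax,ss on first dose: D_load = D_maint·R ≈ 184 × 1.33333 ≈ 245.33 mg.

245 mg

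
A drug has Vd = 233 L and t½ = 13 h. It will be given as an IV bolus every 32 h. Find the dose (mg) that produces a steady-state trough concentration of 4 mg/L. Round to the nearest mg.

τ/t½ = 32/13 ≈ 2.4615, so f = (1/2)^(32/13) ≈ 0.181553.
Cmin,ss = (D/Vd)·f/(1−f), so D = Cmin,ss·Vd·(1−f)/f.
D = 4 × 233 × (1−f)/f ≈ 4 × 233 × 4.50803 ≈ 4201.48 mg.

4201 mg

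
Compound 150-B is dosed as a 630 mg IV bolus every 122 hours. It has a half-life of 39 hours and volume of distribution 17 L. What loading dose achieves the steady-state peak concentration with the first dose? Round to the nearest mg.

f = (1/2)^(122/39) ≈ 0.114371; accumulation ratio R = 1/(1−f) ≈ 1.12914.
Loading dose to hit Cmax,ss on first dose: D_load = D_maint·R ≈ 630 × 1.12914 ≈ 711.36 mg.

711 mg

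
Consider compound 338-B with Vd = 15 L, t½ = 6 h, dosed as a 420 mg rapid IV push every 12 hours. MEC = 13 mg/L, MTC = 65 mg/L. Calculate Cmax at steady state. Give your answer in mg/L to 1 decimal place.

37.3 mg/L

τ = 12 h = 2 half-lives, so f = (1/2)^2 = 0.25.
At steady state, R = 1/(1 − 0.25) = 4/3.
Single-dose peak C₀ = D/Vd = 420/15 = 28 mg/L.
Steady-state peak Cmax,ss = C₀·R = 28 × 4/3 ≈ 37.333 mg/L.
Peak 37.3 mg/L vs MTC 65 mg/L: below toxic threshold.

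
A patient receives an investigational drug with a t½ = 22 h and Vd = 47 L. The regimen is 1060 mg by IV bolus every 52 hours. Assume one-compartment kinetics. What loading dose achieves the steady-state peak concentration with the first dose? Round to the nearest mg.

1316 mg

f = (1/2)^(52/22) ≈ 0.194301; accumulation ratio R = 1/(1−f) ≈ 1.24116.
Loading dose to hit Cmax,ss on first dose: D_load = D_maint·R ≈ 1060 × 1.24116 ≈ 1315.63 mg.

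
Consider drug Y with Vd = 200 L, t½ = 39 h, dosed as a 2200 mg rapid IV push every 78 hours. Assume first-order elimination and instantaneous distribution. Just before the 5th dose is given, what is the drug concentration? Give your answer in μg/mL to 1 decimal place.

f = (1/2)^(τ/t½) = (1/2)^(78/39) ≈ 0.2500.
C₀ = D/Vd = 2200/200 ≈ 11.000 μg/mL.
Before the 5th dose, 4 doses have been given. Superposition: Cmin = C₀·(f + f² + … + f^4).
≈ 11.000 × (0.2500 + 0.0625 + 0.0156 + 0.0039) ≈ 11.000 × 0.3320 ≈ 3.652 μg/mL.

3.7 μg/mL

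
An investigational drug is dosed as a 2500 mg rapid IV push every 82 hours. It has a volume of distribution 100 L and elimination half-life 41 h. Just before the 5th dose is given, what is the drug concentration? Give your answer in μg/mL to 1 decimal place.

8.3 μg/mL

f = (1/2)^(τ/t½) = (1/2)^(82/41) ≈ 0.2500.
C₀ = D/Vd = 2500/100 ≈ 25.000 μg/mL.
Before the 5th dose, 4 doses have been given. Superposition: Cmin = C₀·(f + f² + … + f^4).
≈ 25.000 × (0.2500 + 0.0625 + 0.0156 + 0.0039) ≈ 25.000 × 0.3320 ≈ 8.300 μg/mL.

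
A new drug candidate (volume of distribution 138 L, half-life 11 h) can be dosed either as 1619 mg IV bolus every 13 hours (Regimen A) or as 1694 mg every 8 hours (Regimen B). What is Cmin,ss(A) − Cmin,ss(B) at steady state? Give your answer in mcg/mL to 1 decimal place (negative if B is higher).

Regimen A: f = (1/2)^(13/11) ≈ 0.4408; Cmin,ss = (1619/138)·f/(1−f) ≈ 9.248 mcg/mL.
Regimen B: f = (1/2)^(8/11) ≈ 0.6040; Cmin,ss = (1694/138)·f/(1−f) ≈ 18.723 mcg/mL.
Difference ≈ 9.248 − 18.723 ≈ -9.475 mcg/mL.

-9.5 mcg/mL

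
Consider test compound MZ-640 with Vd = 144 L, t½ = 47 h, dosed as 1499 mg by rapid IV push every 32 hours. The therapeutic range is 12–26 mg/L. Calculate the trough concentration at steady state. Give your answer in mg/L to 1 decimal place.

17.3 mg/L

k = ln2/t½ = ln2/47 ≈ 0.014748 h⁻¹; fraction remaining f = e^(−kτ) = e^(−0.014748×32) ≈ 0.6238.
Each bolus raises the concentration by D/Vd = 1499/144 ≈ 10.410 mg/L.
Steady-state trough Cmin,ss = C₀·f/(1−f) ≈ 10.410 × 0.6238/0.3762 ≈ 17.261 mg/L.
Trough 17.3 mg/L vs MEC 12 mg/L: adequate.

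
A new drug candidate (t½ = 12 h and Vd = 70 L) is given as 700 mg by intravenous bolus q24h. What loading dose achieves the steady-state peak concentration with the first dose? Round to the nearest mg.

933 mg

f = (1/2)^(24/12) ≈ 0.250000; accumulation ratio R = 1/(1−f) ≈ 1.33333.
Loading dose to hit Cmax,ss on first dose: D_load = D_maint·R ≈ 700 × 1.33333 ≈ 933.33 mg.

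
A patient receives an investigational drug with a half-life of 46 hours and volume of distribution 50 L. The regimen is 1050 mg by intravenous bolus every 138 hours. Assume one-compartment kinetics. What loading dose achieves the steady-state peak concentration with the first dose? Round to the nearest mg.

f = (1/2)^(138/46) ≈ 0.125000; accumulation ratio R = 1/(1−f) ≈ 1.14286.
Loading dose to hit Cmax,ss on first dose: D_load = D_maint·R ≈ 1050 × 1.14286 ≈ 1200.00 mg.

1200 mg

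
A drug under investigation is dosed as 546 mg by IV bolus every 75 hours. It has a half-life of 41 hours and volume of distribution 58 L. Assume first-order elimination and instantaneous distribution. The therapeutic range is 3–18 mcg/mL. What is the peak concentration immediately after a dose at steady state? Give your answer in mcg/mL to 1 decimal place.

k = ln2/t½ = ln2/41 ≈ 0.016906 h⁻¹; fraction remaining f = e^(−kτ) = e^(−0.016906×75) ≈ 0.2814.
Accumulation ratio R = 1/(1 − f) ≈ 1/0.7186 ≈ 1.3916.
Single-dose peak C₀ = D/Vd = 546/58 ≈ 9.414 mcg/mL.
Steady-state peak Cmax,ss = C₀·R ≈ 9.414 × 1.3916 ≈ 13.101 mcg/mL.
Peak 13.1 mcg/mL vs MTC 18 mcg/mL: below toxic threshold.

13.1 mcg/mL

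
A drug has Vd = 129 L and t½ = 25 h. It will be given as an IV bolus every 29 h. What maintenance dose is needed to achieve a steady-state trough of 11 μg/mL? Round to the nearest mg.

1752 mg

τ/t½ = 29/25 ≈ 1.16, so f = (1/2)^(29/25) ≈ 0.447513.
Cmin,ss = (D/Vd)·f/(1−f), so D = Cmin,ss·Vd·(1−f)/f.
D = 11 × 129 × (1−f)/f ≈ 11 × 129 × 1.23457 ≈ 1751.85 mg.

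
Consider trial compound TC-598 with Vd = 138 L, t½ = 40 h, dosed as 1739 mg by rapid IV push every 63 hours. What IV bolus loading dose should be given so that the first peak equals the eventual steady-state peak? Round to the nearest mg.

f = (1/2)^(63/40) ≈ 0.335643; accumulation ratio R = 1/(1−f) ≈ 1.50521.
Loading dose to hit Cmax,ss on first dose: D_load = D_maint·R ≈ 1739 × 1.50521 ≈ 2617.56 mg.

2618 mg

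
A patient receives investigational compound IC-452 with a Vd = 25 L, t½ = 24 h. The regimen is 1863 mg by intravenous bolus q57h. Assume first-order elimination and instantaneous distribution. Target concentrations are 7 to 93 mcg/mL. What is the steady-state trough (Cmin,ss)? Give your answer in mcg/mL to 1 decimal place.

17.8 mcg/mL

Over one 57-h interval, 57/24 ≈ 2.375 half-lives elapse, leaving f ≈ 0.1928 of each dose.
Accumulation ratio R = 1/(1 − f) ≈ 1/0.8072 ≈ 1.2389.
Each bolus raises the concentration by D/Vd = 1863/25 ≈ 74.520 mcg/mL.
Steady-state peak Cmax,ss = C₀·R ≈ 74.520 × 1.2389 ≈ 92.323 mcg/mL.
One interval later, Cmin,ss = Cmax,ss·e^(−kτ) ≈ 92.323 × 0.1928 ≈ 17.800 mcg/mL.
Trough 17.8 mcg/mL vs MEC 7 mcg/mL: adequate.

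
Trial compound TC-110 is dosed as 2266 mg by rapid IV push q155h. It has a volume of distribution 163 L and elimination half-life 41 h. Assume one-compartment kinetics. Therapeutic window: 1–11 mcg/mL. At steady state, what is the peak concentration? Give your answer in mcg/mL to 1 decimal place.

15.0 mcg/mL

Over one 155-h interval, 155/41 ≈ 3.7805 half-lives elapse, leaving f ≈ 0.0728 of each dose.
Accumulation ratio R = 1/(1 − f) ≈ 1/0.9272 ≈ 1.0785.
Single-dose peak C₀ = D/Vd = 2266/163 ≈ 13.902 mcg/mL.
Steady-state peak Cmax,ss = C₀·R ≈ 13.902 × 1.0785 ≈ 14.993 mcg/mL.
Peak 15.0 mcg/mL vs MTC 11 mcg/mL: exceeds toxic threshold.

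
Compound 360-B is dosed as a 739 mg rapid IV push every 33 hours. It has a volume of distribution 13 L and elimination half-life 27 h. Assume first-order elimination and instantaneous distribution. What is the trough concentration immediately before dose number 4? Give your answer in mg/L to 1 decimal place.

f = (1/2)^(τ/t½) = (1/2)^(33/27) ≈ 0.4286.
C₀ = D/Vd = 739/13 ≈ 56.846 mg/L.
Before the 4th dose, 3 doses have been given. Superposition: Cmin = C₀·(f + f² + … + f^3).
≈ 56.846 × (0.4286 + 0.1837 + 0.0787) ≈ 56.846 × 0.6910 ≈ 39.281 mg/L.

39.3 mg/L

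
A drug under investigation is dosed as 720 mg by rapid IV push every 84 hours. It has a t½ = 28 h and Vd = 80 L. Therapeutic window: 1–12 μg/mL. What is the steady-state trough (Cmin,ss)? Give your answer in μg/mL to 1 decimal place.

The dosing interval is 3 half-lives, so f = 2^(−3) = 0.125.
At steady state, R = 1/(1 − 0.125) = 8/7.
Single-dose peak C₀ = D/Vd = 720/80 = 9 μg/mL.
Steady-state peak Cmax,ss = C₀·R = 9 × 8/7 ≈ 10.286 μg/mL.
Steady-state trough Cmin,ss = Cmax,ss·f ≈ 10.286 × 0.125 ≈ 1.286 μg/mL.
Trough 1.3 μg/mL vs MEC 1 μg/mL: adequate.

1.3 μg/mL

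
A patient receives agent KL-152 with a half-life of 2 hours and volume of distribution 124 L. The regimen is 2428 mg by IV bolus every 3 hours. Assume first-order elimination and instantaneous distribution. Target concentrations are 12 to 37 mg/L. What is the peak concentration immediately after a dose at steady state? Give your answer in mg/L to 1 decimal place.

30.3 mg/L

k = ln2/t½ = ln2/2 ≈ 0.346574 h⁻¹; fraction remaining f = e^(−kτ) = e^(−0.346574×3) ≈ 0.3536.
At steady state, accumulation factor R = 1/(1 − e^(−kτ)) ≈ 1.5470.
Each bolus raises the concentration by D/Vd = 2428/124 ≈ 19.581 mg/L.
Steady-state peak Cmax,ss = C₀·R ≈ 19.581 × 1.5470 ≈ 30.292 mg/L.
Peak 30.3 mg/L vs MTC 37 mg/L: below toxic threshold.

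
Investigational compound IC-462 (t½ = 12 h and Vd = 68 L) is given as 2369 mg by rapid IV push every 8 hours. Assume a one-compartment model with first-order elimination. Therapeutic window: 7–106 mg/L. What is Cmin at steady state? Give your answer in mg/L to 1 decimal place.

k = ln2/t½ = ln2/12 ≈ 0.057762 h⁻¹; fraction remaining f = e^(−kτ) = e^(−0.057762×8) ≈ 0.6300.
Accumulation ratio R = 1/(1 − f) ≈ 1/0.3700 ≈ 2.7027.
Single-dose peak C₀ = D/Vd = 2369/68 ≈ 34.838 mg/L.
Cmax,ss = C₀/(1 − f) ≈ 34.838/0.3700 ≈ 94.157 mg/L.
One interval later, Cmin,ss = Cmax,ss·e^(−kτ) ≈ 94.157 × 0.6300 ≈ 59.319 mg/L.
Trough 59.3 mg/L vs MEC 7 mg/L: adequate.

59.3 mg/L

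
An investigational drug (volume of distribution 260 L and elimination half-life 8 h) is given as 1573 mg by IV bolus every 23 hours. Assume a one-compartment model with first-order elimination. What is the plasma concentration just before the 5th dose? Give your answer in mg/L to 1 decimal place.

1.0 mg/L

f = (1/2)^(τ/t½) = (1/2)^(23/8) ≈ 0.1363.
C₀ = D/Vd = 1573/260 ≈ 6.050 mg/L.
Before the 5th dose, 4 doses have been given. Superposition: Cmin = C₀·(f + f² + … + f^4).
≈ 6.050 × (0.1363 + 0.0186 + 0.0025 + 0.0003) ≈ 6.050 × 0.1577 ≈ 0.954 mg/L.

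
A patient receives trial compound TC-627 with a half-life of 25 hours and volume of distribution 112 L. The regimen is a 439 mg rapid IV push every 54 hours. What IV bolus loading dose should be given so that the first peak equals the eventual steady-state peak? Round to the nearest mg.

f = (1/2)^(54/25) ≈ 0.223756; accumulation ratio R = 1/(1−f) ≈ 1.28825.
Loading dose to hit Cmax,ss on first dose: D_load = D_maint·R ≈ 439 × 1.28825 ≈ 565.54 mg.

566 mg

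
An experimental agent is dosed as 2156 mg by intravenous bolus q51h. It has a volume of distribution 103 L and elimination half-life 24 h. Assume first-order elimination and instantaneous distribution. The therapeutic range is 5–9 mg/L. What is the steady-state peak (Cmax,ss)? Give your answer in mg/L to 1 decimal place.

τ/t½ = 51/24 ≈ 2.125, so fraction remaining f = (1/2)^(51/24) ≈ 0.2293.
Accumulation ratio R = 1/(1 − f) ≈ 1/0.7707 ≈ 1.2975.
Single-dose peak C₀ = D/Vd = 2156/103 ≈ 20.932 mg/L.
Steady-state peak Cmax,ss = C₀·R ≈ 20.932 × 1.2975 ≈ 27.159 mg/L.
Peak 27.2 mg/L vs MTC 9 mg/L: exceeds toxic threshold.

27.2 mg/L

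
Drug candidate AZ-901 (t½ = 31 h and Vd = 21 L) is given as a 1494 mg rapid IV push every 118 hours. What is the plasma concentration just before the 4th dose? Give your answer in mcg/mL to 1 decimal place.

f = (1/2)^(τ/t½) = (1/2)^(118/31) ≈ 0.0715.
C₀ = D/Vd = 1494/21 ≈ 71.143 mcg/mL.
Before the 4th dose, 3 doses have been given. Superposition: Cmin = C₀·(f + f² + … + f^3).
≈ 71.143 × (0.0715 + 0.0051 + 0.0004) ≈ 71.143 × 0.0770 ≈ 5.478 mcg/mL.

5.5 mcg/mL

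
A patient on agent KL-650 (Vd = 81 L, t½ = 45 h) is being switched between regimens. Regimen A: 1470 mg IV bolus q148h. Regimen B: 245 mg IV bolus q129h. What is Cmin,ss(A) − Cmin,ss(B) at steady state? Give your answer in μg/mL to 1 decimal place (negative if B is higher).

Regimen A: f = (1/2)^(148/45) ≈ 0.1023; Cmin,ss = (1470/81)·f/(1−f) ≈ 2.068 μg/mL.
Regimen B: f = (1/2)^(129/45) ≈ 0.1371; Cmin,ss = (245/81)·f/(1−f) ≈ 0.481 μg/mL.
Difference ≈ 2.068 − 0.481 ≈ 1.587 μg/mL.

1.6 μg/mL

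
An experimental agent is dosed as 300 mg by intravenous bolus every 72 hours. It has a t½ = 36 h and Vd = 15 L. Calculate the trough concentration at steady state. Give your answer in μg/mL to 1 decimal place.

The dosing interval is 2 half-lives, so f = 2^(−2) = 0.25.
Accumulation ratio R = 1/(1 − f) = 1/0.75 = 4/3.
Single-dose peak C₀ = D/Vd = 300/15 = 20 μg/mL.
Steady-state peak Cmax,ss = C₀·R = 20 × 4/3 ≈ 26.667 μg/mL.
Steady-state trough Cmin,ss = Cmax,ss·f ≈ 26.667 × 0.25 ≈ 6.667 μg/mL.

6.7 μg/mL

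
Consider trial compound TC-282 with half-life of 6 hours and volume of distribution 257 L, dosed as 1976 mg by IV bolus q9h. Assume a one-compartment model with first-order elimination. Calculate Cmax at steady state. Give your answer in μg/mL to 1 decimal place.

k = ln2/t½ = ln2/6 ≈ 0.115525 h⁻¹; fraction remaining f = e^(−kτ) = e^(−0.115525×9) ≈ 0.3536.
At steady state, accumulation factor R = 1/(1 − e^(−kτ)) ≈ 1.5470.
Single-dose peak C₀ = D/Vd = 1976/257 ≈ 7.689 μg/mL.
Steady-state peak Cmax,ss = C₀·R ≈ 7.689 × 1.5470 ≈ 11.895 μg/mL.

11.9 μg/mL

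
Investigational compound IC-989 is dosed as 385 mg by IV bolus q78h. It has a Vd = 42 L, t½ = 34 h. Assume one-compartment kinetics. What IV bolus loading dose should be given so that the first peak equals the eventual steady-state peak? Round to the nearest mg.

484 mg

f = (1/2)^(78/34) ≈ 0.203893; accumulation ratio R = 1/(1−f) ≈ 1.25611.
Loading dose to hit Cmax,ss on first dose: D_load = D_maint·R ≈ 385 × 1.25611 ≈ 483.60 mg.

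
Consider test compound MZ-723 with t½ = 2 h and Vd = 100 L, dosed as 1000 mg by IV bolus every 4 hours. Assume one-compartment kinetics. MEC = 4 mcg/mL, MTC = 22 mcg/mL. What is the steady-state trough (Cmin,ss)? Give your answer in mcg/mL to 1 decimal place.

τ = 4 h = 2 half-lives, so f = (1/2)^2 = 0.25.
At steady state, R = 1/(1 − 0.25) = 4/3.
Single-dose peak C₀ = D/Vd = 1000/100 = 10 mcg/mL.
Steady-state peak Cmax,ss = C₀·R = 10 × 4/3 ≈ 13.333 mcg/mL.
Steady-state trough Cmin,ss = Cmax,ss·f ≈ 13.333 × 0.25 ≈ 3.333 mcg/mL.
Trough 3.3 mcg/mL vs MEC 4 mcg/mL: subtherapeutic.

3.3 mcg/mL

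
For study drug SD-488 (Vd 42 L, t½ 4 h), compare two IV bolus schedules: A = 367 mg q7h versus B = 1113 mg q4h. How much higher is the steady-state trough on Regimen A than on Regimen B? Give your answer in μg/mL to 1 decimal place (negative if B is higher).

Regimen A: f = (1/2)^(7/4) ≈ 0.2973; Cmin,ss = (367/42)·f/(1−f) ≈ 3.697 μg/mL.
Regimen B: f = (1/2)^(4/4) ≈ 0.5000; Cmin,ss = (1113/42)·f/(1−f) ≈ 26.500 μg/mL.
Difference ≈ 3.697 − 26.500 ≈ -22.803 μg/mL.

-22.8 μg/mL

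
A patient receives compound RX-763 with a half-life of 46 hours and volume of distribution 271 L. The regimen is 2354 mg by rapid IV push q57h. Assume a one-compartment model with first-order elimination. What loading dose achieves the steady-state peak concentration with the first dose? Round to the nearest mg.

f = (1/2)^(57/46) ≈ 0.423628; accumulation ratio R = 1/(1−f) ≈ 1.73499.
Loading dose to hit Cmax,ss on first dose: D_load = D_maint·R ≈ 2354 × 1.73499 ≈ 4084.17 mg.

4084 mg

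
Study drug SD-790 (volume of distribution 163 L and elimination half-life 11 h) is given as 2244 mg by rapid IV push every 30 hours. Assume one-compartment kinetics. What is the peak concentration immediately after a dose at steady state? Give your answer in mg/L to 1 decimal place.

16.2 mg/L

Over one 30-h interval, 30/11 ≈ 2.7273 half-lives elapse, leaving f ≈ 0.1510 of each dose.
At steady state, accumulation factor R = 1/(1 − e^(−kτ)) ≈ 1.1779.
Each bolus raises the concentration by D/Vd = 2244/163 ≈ 13.767 mg/L.
Steady-state peak Cmax,ss = C₀·R ≈ 13.767 × 1.1779 ≈ 16.216 mg/L.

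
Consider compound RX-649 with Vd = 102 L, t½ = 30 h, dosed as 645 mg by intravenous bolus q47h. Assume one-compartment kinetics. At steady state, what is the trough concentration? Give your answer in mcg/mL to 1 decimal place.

Over one 47-h interval, 47/30 ≈ 1.5667 half-lives elapse, leaving f ≈ 0.3376 of each dose.
At steady state, accumulation factor R = 1/(1 − e^(−kτ)) ≈ 1.5097.
Each bolus raises the concentration by D/Vd = 645/102 ≈ 6.324 mcg/mL.
Steady-state peak Cmax,ss = C₀·R ≈ 6.324 × 1.5097 ≈ 9.547 mcg/mL.
Steady-state trough Cmin,ss = Cmax,ss·f ≈ 9.547 × 0.3376 ≈ 3.223 mcg/mL.

3.2 mcg/mL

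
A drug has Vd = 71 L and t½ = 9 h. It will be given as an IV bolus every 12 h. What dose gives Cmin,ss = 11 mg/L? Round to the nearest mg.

τ/t½ = 12/9 ≈ 1.3333, so f = (1/2)^(12/9) ≈ 0.396850.
Cmin,ss = (D/Vd)·f/(1−f), so D = Cmin,ss·Vd·(1−f)/f.
D = 11 × 71 × (1−f)/f ≈ 11 × 71 × 1.51984 ≈ 1187.00 mg.

1187 mg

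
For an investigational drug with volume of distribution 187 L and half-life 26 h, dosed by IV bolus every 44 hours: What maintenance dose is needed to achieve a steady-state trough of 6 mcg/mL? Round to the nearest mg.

τ/t½ = 44/26 ≈ 1.6923, so f = (1/2)^(44/26) ≈ 0.309432.
Cmin,ss = (D/Vd)·f/(1−f), so D = Cmin,ss·Vd·(1−f)/f.
D = 6 × 187 × (1−f)/f ≈ 6 × 187 × 2.23173 ≈ 2504.00 mg.

2504 mg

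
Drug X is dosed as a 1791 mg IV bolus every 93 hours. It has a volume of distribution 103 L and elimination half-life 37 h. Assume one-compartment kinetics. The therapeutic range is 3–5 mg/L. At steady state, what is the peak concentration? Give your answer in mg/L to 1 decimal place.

21.1 mg/L

τ/t½ = 93/37 ≈ 2.5135, so fraction remaining f = (1/2)^(93/37) ≈ 0.1751.
At steady state, accumulation factor R = 1/(1 − e^(−kτ)) ≈ 1.2123.
Each bolus raises the concentration by D/Vd = 1791/103 ≈ 17.388 mg/L.
Steady-state peak Cmax,ss = C₀·R ≈ 17.388 × 1.2123 ≈ 21.079 mg/L.
Peak 21.1 mg/L vs MTC 5 mg/L: exceeds toxic threshold.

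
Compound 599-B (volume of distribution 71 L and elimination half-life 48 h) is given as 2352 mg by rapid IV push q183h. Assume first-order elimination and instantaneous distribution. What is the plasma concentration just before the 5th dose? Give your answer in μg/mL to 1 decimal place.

f = (1/2)^(τ/t½) = (1/2)^(183/48) ≈ 0.0712.
C₀ = D/Vd = 2352/71 ≈ 33.127 μg/mL.
Before the 5th dose, 4 doses have been given. Superposition: Cmin = C₀·(f + f² + … + f^4).
≈ 33.127 × (0.0712 + 0.0051 + 0.0004 + 0.0000) ≈ 33.127 × 0.0767 ≈ 2.541 μg/mL.

2.5 μg/mL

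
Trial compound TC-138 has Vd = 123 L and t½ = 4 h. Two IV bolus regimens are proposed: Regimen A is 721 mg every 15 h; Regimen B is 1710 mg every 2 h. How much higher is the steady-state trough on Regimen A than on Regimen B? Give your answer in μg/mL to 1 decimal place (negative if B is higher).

Regimen A: f = (1/2)^(15/4) ≈ 0.0743; Cmin,ss = (721/123)·f/(1−f) ≈ 0.470 μg/mL.
Regimen B: f = (1/2)^(2/4) ≈ 0.7071; Cmin,ss = (1710/123)·f/(1−f) ≈ 33.562 μg/mL.
Difference ≈ 0.470 − 33.562 ≈ -33.092 μg/mL.

-33.1 μg/mL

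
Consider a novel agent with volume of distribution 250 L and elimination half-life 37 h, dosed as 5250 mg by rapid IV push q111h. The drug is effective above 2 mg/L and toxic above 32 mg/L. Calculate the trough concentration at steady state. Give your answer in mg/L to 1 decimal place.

τ = 111 h = 3 half-lives, so f = (1/2)^3 = 0.125.
Accumulation ratio R = 1/(1 − f) = 1/0.875 = 8/7.
Single-dose peak C₀ = D/Vd = 5250/250 = 21 mg/L.
Steady-state peak Cmax,ss = C₀·R = 21 × 8/7 ≈ 24.000 mg/L.
Steady-state trough Cmin,ss = Cmax,ss·f ≈ 24.000 × 0.125 ≈ 3.000 mg/L.
Trough 3.0 mg/L vs MEC 2 mg/L: adequate.

3.0 mg/L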